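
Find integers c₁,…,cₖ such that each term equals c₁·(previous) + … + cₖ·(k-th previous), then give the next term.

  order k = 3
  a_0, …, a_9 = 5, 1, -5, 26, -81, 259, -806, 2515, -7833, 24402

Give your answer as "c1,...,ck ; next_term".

  a_3 = -3·-5 + 1·1 + 2·5 = 26
  a_4 = -3·26 + 1·-5 + 2·1 = -81
  a_5 = -3·-81 + 1·26 + 2·-5 = 259
  a_6 = -3·259 + 1·-81 + 2·26 = -806
  a_7 = -3·-806 + 1·259 + 2·-81 = 2515
  a_8 = -3·2515 + 1·-806 + 2·259 = -7833
  a_9 = -3·-7833 + 1·2515 + 2·-806 = 24402
  a_10 = -3·24402 + 1·-7833 + 2·2515 = -76009

-3,1,2 ; -76009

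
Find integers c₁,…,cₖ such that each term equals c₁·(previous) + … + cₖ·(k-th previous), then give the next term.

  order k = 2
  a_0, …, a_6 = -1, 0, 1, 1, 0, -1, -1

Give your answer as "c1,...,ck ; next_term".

  a_2 = 1·0 + -1·-1 = 1
  a_3 = 1·1 + -1·0 = 1
  a_4 = 1·1 + -1·1 = 0
  a_5 = 1·0 + -1·1 = -1
  a_6 = 1·-1 + -1·0 = -1
  a_7 = 1·-1 + -1·-1 = 0

1,-1 ; 0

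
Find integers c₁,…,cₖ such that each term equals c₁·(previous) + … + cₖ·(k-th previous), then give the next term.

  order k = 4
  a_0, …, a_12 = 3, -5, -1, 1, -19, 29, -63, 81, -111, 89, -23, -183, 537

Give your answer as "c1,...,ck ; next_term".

-1,2,2,-2 ; -1127

  a_4 = -1·1 + 2·-1 + 2·-5 + -2·3 = -19
  a_5 = -1·-19 + 2·1 + 2·-1 + -2·-5 = 29
  a_6 = -1·29 + 2·-19 + 2·1 + -2·-1 = -63
  a_7 = -1·-63 + 2·29 + 2·-19 + -2·1 = 81
  a_8 = -1·81 + 2·-63 + 2·29 + -2·-19 = -111
  a_9 = -1·-111 + 2·81 + 2·-63 + -2·29 = 89
  a_10 = -1·89 + 2·-111 + 2·81 + -2·-63 = -23
  a_11 = -1·-23 + 2·89 + 2·-111 + -2·81 = -183
  a_12 = -1·-183 + 2·-23 + 2·89 + -2·-111 = 537
  a_13 = -1·537 + 2·-183 + 2·-23 + -2·89 = -1127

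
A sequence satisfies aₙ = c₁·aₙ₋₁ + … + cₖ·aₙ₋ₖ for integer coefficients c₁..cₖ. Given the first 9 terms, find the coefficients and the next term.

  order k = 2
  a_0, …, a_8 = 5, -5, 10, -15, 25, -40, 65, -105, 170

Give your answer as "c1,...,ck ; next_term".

-1,1 ; -275

  a_2 = -1·-5 + 1·5 = 10
  a_3 = -1·10 + 1·-5 = -15
  a_4 = -1·-15 + 1·10 = 25
  a_5 = -1·25 + 1·-15 = -40
  a_6 = -1·-40 + 1·25 = 65
  a_7 = -1·65 + 1·-40 = -105
  a_8 = -1·-105 + 1·65 = 170
  a_9 = -1·170 + 1·-105 = -275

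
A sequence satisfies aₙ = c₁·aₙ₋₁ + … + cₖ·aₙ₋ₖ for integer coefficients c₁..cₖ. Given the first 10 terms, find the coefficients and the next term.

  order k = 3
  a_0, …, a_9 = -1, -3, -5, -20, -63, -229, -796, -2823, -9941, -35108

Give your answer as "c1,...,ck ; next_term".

3,3,-4 ; -123855

  a_3 = 3·-5 + 3·-3 + -4·-1 = -20
  a_4 = 3·-20 + 3·-5 + -4·-3 = -63
  a_5 = 3·-63 + 3·-20 + -4·-5 = -229
  a_6 = 3·-229 + 3·-63 + -4·-20 = -796
  a_7 = 3·-796 + 3·-229 + -4·-63 = -2823
  a_8 = 3·-2823 + 3·-796 + -4·-229 = -9941
  a_9 = 3·-9941 + 3·-2823 + -4·-796 = -35108
  a_10 = 3·-35108 + 3·-9941 + -4·-2823 = -123855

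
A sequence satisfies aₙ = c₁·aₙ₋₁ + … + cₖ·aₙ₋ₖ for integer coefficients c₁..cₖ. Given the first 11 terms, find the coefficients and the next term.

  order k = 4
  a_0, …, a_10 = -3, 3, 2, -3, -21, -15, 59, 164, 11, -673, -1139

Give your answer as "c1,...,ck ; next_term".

  a_4 = 1·-3 + -3·2 + -3·3 + 1·-3 = -21
  a_5 = 1·-21 + -3·-3 + -3·2 + 1·3 = -15
  a_6 = 1·-15 + -3·-21 + -3·-3 + 1·2 = 59
  a_7 = 1·59 + -3·-15 + -3·-21 + 1·-3 = 164
  a_8 = 1·164 + -3·59 + -3·-15 + 1·-21 = 11
  a_9 = 1·11 + -3·164 + -3·59 + 1·-15 = -673
  a_10 = 1·-673 + -3·11 + -3·164 + 1·59 = -1139
  a_11 = 1·-1139 + -3·-673 + -3·11 + 1·164 = 1011

1,-3,-3,1 ; 1011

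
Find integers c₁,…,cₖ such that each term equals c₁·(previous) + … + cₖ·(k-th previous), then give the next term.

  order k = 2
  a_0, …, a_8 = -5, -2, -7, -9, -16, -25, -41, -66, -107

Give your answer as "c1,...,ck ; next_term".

  a_2 = 1·-2 + 1·-5 = -7
  a_3 = 1·-7 + 1·-2 = -9
  a_4 = 1·-9 + 1·-7 = -16
  a_5 = 1·-16 + 1·-9 = -25
  a_6 = 1·-25 + 1·-16 = -41
  a_7 = 1·-41 + 1·-25 = -66
  a_8 = 1·-66 + 1·-41 = -107
  a_9 = 1·-107 + 1·-66 = -173

1,1 ; -173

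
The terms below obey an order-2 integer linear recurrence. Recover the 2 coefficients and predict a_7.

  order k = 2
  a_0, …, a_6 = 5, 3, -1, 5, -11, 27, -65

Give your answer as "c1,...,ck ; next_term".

  a_2 = -2·3 + 1·5 = -1
  a_3 = -2·-1 + 1·3 = 5
  a_4 = -2·5 + 1·-1 = -11
  a_5 = -2·-11 + 1·5 = 27
  a_6 = -2·27 + 1·-11 = -65
  a_7 = -2·-65 + 1·27 = 157

-2,1 ; 157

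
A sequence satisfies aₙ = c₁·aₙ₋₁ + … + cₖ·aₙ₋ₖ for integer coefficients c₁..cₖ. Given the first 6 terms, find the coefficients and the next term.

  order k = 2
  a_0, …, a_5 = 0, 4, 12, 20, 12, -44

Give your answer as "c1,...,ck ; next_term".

  a_2 = 3·4 + -4·0 = 12
  a_3 = 3·12 + -4·4 = 20
  a_4 = 3·20 + -4·12 = 12
  a_5 = 3·12 + -4·20 = -44
  a_6 = 3·-44 + -4·12 = -180

3,-4 ; -180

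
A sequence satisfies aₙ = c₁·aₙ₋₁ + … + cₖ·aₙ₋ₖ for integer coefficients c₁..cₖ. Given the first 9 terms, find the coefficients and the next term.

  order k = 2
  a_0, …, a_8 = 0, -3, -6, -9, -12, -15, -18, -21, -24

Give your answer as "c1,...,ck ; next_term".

2,-1 ; -27

  a_2 = 2·-3 + -1·0 = -6
  a_3 = 2·-6 + -1·-3 = -9
  a_4 = 2·-9 + -1·-6 = -12
  a_5 = 2·-12 + -1·-9 = -15
  a_6 = 2·-15 + -1·-12 = -18
  a_7 = 2·-18 + -1·-15 = -21
  a_8 = 2·-21 + -1·-18 = -24
  a_9 = 2·-24 + -1·-21 = -27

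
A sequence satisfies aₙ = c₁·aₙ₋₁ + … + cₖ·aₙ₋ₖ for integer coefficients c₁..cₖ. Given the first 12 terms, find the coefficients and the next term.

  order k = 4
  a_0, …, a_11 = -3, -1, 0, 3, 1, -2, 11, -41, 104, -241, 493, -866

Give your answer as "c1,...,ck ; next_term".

-3,-1,2,-4 ; 1207

  a_4 = -3·3 + -1·0 + 2·-1 + -4·-3 = 1
  a_5 = -3·1 + -1·3 + 2·0 + -4·-1 = -2
  a_6 = -3·-2 + -1·1 + 2·3 + -4·0 = 11
  a_7 = -3·11 + -1·-2 + 2·1 + -4·3 = -41
  a_8 = -3·-41 + -1·11 + 2·-2 + -4·1 = 104
  a_9 = -3·104 + -1·-41 + 2·11 + -4·-2 = -241
  a_10 = -3·-241 + -1·104 + 2·-41 + -4·11 = 493
  a_11 = -3·493 + -1·-241 + 2·104 + -4·-41 = -866
  a_12 = -3·-866 + -1·493 + 2·-241 + -4·104 = 1207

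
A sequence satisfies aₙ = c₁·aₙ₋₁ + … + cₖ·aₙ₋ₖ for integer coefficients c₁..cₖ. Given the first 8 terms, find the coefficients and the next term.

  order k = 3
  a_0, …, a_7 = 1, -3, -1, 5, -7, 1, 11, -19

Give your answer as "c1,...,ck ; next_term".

  a_3 = -1·-1 + -1·-3 + 1·1 = 5
  a_4 = -1·5 + -1·-1 + 1·-3 = -7
  a_5 = -1·-7 + -1·5 + 1·-1 = 1
  a_6 = -1·1 + -1·-7 + 1·5 = 11
  a_7 = -1·11 + -1·1 + 1·-7 = -19
  a_8 = -1·-19 + -1·11 + 1·1 = 9

-1,-1,1 ; 9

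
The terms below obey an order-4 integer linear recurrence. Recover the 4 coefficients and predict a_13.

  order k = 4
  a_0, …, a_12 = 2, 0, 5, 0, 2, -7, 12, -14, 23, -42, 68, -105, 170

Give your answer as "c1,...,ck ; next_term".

  a_4 = -1·0 + 0·5 + -1·0 + 1·2 = 2
  a_5 = -1·2 + 0·0 + -1·5 + 1·0 = -7
  a_6 = -1·-7 + 0·2 + -1·0 + 1·5 = 12
  a_7 = -1·12 + 0·-7 + -1·2 + 1·0 = -14
  a_8 = -1·-14 + 0·12 + -1·-7 + 1·2 = 23
  a_9 = -1·23 + 0·-14 + -1·12 + 1·-7 = -42
  a_10 = -1·-42 + 0·23 + -1·-14 + 1·12 = 68
  a_11 = -1·68 + 0·-42 + -1·23 + 1·-14 = -105
  a_12 = -1·-105 + 0·68 + -1·-42 + 1·23 = 170
  a_13 = -1·170 + 0·-105 + -1·68 + 1·-42 = -280

-1,0,-1,1 ; -280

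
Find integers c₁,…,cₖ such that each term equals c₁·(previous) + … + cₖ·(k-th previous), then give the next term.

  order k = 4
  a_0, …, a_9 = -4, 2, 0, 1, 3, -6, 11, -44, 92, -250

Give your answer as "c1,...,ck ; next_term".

-1,3,-4,-3 ; 669

  a_4 = -1·1 + 3·0 + -4·2 + -3·-4 = 3
  a_5 = -1·3 + 3·1 + -4·0 + -3·2 = -6
  a_6 = -1·-6 + 3·3 + -4·1 + -3·0 = 11
  a_7 = -1·11 + 3·-6 + -4·3 + -3·1 = -44
  a_8 = -1·-44 + 3·11 + -4·-6 + -3·3 = 92
  a_9 = -1·92 + 3·-44 + -4·11 + -3·-6 = -250
  a_10 = -1·-250 + 3·92 + -4·-44 + -3·11 = 669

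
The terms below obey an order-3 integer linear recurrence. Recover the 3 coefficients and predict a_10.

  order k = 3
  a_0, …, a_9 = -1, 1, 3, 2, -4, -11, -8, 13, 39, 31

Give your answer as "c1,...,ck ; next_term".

  a_3 = 2·3 + -3·1 + 1·-1 = 2
  a_4 = 2·2 + -3·3 + 1·1 = -4
  a_5 = 2·-4 + -3·2 + 1·3 = -11
  a_6 = 2·-11 + -3·-4 + 1·2 = -8
  a_7 = 2·-8 + -3·-11 + 1·-4 = 13
  a_8 = 2·13 + -3·-8 + 1·-11 = 39
  a_9 = 2·39 + -3·13 + 1·-8 = 31
  a_10 = 2·31 + -3·39 + 1·13 = -42

2,-3,1 ; -42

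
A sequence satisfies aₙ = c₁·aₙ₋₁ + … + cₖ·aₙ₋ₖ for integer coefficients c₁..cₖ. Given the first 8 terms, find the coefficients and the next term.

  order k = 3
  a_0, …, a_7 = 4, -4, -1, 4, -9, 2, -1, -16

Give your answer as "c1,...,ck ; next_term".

  a_3 = 0·-1 + 1·-4 + 2·4 = 4
  a_4 = 0·4 + 1·-1 + 2·-4 = -9
  a_5 = 0·-9 + 1·4 + 2·-1 = 2
  a_6 = 0·2 + 1·-9 + 2·4 = -1
  a_7 = 0·-1 + 1·2 + 2·-9 = -16
  a_8 = 0·-16 + 1·-1 + 2·2 = 3

0,1,2 ; 3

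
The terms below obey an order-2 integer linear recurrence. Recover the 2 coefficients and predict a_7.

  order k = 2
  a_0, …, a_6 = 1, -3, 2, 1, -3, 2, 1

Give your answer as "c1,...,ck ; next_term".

-1,-1 ; -3

  a_2 = -1·-3 + -1·1 = 2
  a_3 = -1·2 + -1·-3 = 1
  a_4 = -1·1 + -1·2 = -3
  a_5 = -1·-3 + -1·1 = 2
  a_6 = -1·2 + -1·-3 = 1
  a_7 = -1·1 + -1·2 = -3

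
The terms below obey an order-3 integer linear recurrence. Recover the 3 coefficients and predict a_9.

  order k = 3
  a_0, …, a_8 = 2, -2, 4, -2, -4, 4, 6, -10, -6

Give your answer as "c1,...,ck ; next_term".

-1,-2,-1 ; 20

  a_3 = -1·4 + -2·-2 + -1·2 = -2
  a_4 = -1·-2 + -2·4 + -1·-2 = -4
  a_5 = -1·-4 + -2·-2 + -1·4 = 4
  a_6 = -1·4 + -2·-4 + -1·-2 = 6
  a_7 = -1·6 + -2·4 + -1·-4 = -10
  a_8 = -1·-10 + -2·6 + -1·4 = -6
  a_9 = -1·-6 + -2·-10 + -1·6 = 20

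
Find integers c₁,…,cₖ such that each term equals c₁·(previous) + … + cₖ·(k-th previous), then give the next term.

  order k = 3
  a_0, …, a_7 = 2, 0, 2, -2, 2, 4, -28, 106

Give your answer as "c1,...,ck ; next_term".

-4,-3,3 ; -328

  a_3 = -4·2 + -3·0 + 3·2 = -2
  a_4 = -4·-2 + -3·2 + 3·0 = 2
  a_5 = -4·2 + -3·-2 + 3·2 = 4
  a_6 = -4·4 + -3·2 + 3·-2 = -28
  a_7 = -4·-28 + -3·4 + 3·2 = 106
  a_8 = -4·106 + -3·-28 + 3·4 = -328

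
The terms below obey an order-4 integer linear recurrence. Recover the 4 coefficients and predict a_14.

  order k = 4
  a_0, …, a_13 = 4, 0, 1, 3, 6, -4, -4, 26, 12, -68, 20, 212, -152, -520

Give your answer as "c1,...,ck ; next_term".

0,-2,2,2 ; 768

  a_4 = 0·3 + -2·1 + 2·0 + 2·4 = 6
  a_5 = 0·6 + -2·3 + 2·1 + 2·0 = -4
  a_6 = 0·-4 + -2·6 + 2·3 + 2·1 = -4
  a_7 = 0·-4 + -2·-4 + 2·6 + 2·3 = 26
  a_8 = 0·26 + -2·-4 + 2·-4 + 2·6 = 12
  a_9 = 0·12 + -2·26 + 2·-4 + 2·-4 = -68
  a_10 = 0·-68 + -2·12 + 2·26 + 2·-4 = 20
  a_11 = 0·20 + -2·-68 + 2·12 + 2·26 = 212
  a_12 = 0·212 + -2·20 + 2·-68 + 2·12 = -152
  a_13 = 0·-152 + -2·212 + 2·20 + 2·-68 = -520
  a_14 = 0·-520 + -2·-152 + 2·212 + 2·20 = 768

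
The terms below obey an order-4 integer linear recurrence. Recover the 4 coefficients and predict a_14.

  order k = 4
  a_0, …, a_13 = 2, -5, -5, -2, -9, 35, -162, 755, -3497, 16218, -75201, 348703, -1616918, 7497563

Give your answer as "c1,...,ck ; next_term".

  a_4 = -4·-2 + 3·-5 + 0·-5 + -1·2 = -9
  a_5 = -4·-9 + 3·-2 + 0·-5 + -1·-5 = 35
  a_6 = -4·35 + 3·-9 + 0·-2 + -1·-5 = -162
  a_7 = -4·-162 + 3·35 + 0·-9 + -1·-2 = 755
  a_8 = -4·755 + 3·-162 + 0·35 + -1·-9 = -3497
  a_9 = -4·-3497 + 3·755 + 0·-162 + -1·35 = 16218
  a_10 = -4·16218 + 3·-3497 + 0·755 + -1·-162 = -75201
  a_11 = -4·-75201 + 3·16218 + 0·-3497 + -1·755 = 348703
  a_12 = -4·348703 + 3·-75201 + 0·16218 + -1·-3497 = -1616918
  a_13 = -4·-1616918 + 3·348703 + 0·-75201 + -1·16218 = 7497563
  a_14 = -4·7497563 + 3·-1616918 + 0·348703 + -1·-75201 = -34765805

-4,3,0,-1 ; -34765805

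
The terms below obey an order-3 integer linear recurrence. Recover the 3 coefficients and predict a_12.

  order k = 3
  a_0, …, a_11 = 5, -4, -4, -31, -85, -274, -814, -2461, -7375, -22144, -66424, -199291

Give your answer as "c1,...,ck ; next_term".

3,1,-3 ; -597865

  a_3 = 3·-4 + 1·-4 + -3·5 = -31
  a_4 = 3·-31 + 1·-4 + -3·-4 = -85
  a_5 = 3·-85 + 1·-31 + -3·-4 = -274
  a_6 = 3·-274 + 1·-85 + -3·-31 = -814
  a_7 = 3·-814 + 1·-274 + -3·-85 = -2461
  a_8 = 3·-2461 + 1·-814 + -3·-274 = -7375
  a_9 = 3·-7375 + 1·-2461 + -3·-814 = -22144
  a_10 = 3·-22144 + 1·-7375 + -3·-2461 = -66424
  a_11 = 3·-66424 + 1·-22144 + -3·-7375 = -199291
  a_12 = 3·-199291 + 1·-66424 + -3·-22144 = -597865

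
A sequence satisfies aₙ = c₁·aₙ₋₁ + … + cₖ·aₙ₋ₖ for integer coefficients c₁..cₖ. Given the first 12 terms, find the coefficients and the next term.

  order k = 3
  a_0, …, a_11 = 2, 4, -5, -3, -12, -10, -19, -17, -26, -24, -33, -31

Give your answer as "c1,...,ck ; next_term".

  a_3 = 1·-5 + 1·4 + -1·2 = -3
  a_4 = 1·-3 + 1·-5 + -1·4 = -12
  a_5 = 1·-12 + 1·-3 + -1·-5 = -10
  a_6 = 1·-10 + 1·-12 + -1·-3 = -19
  a_7 = 1·-19 + 1·-10 + -1·-12 = -17
  a_8 = 1·-17 + 1·-19 + -1·-10 = -26
  a_9 = 1·-26 + 1·-17 + -1·-19 = -24
  a_10 = 1·-24 + 1·-26 + -1·-17 = -33
  a_11 = 1·-33 + 1·-24 + -1·-26 = -31
  a_12 = 1·-31 + 1·-33 + -1·-24 = -40

1,1,-1 ; -40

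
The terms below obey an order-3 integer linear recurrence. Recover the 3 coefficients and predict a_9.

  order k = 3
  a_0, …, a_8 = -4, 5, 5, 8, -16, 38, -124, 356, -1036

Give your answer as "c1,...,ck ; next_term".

-2,2,-2 ; 3032

  a_3 = -2·5 + 2·5 + -2·-4 = 8
  a_4 = -2·8 + 2·5 + -2·5 = -16
  a_5 = -2·-16 + 2·8 + -2·5 = 38
  a_6 = -2·38 + 2·-16 + -2·8 = -124
  a_7 = -2·-124 + 2·38 + -2·-16 = 356
  a_8 = -2·356 + 2·-124 + -2·38 = -1036
  a_9 = -2·-1036 + 2·356 + -2·-124 = 3032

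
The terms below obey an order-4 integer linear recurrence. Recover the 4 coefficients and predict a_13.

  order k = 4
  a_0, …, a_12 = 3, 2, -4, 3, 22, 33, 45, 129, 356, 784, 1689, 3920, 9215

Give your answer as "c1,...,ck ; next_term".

  a_4 = 2·3 + -1·-4 + 3·2 + 2·3 = 22
  a_5 = 2·22 + -1·3 + 3·-4 + 2·2 = 33
  a_6 = 2·33 + -1·22 + 3·3 + 2·-4 = 45
  a_7 = 2·45 + -1·33 + 3·22 + 2·3 = 129
  a_8 = 2·129 + -1·45 + 3·33 + 2·22 = 356
  a_9 = 2·356 + -1·129 + 3·45 + 2·33 = 784
  a_10 = 2·784 + -1·356 + 3·129 + 2·45 = 1689
  a_11 = 2·1689 + -1·784 + 3·356 + 2·129 = 3920
  a_12 = 2·3920 + -1·1689 + 3·784 + 2·356 = 9215
  a_13 = 2·9215 + -1·3920 + 3·1689 + 2·784 = 21145

2,-1,3,2 ; 21145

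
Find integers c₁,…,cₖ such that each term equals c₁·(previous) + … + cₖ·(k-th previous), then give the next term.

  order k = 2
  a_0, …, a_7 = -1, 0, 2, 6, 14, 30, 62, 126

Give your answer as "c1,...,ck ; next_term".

  a_2 = 3·0 + -2·-1 = 2
  a_3 = 3·2 + -2·0 = 6
  a_4 = 3·6 + -2·2 = 14
  a_5 = 3·14 + -2·6 = 30
  a_6 = 3·30 + -2·14 = 62
  a_7 = 3·62 + -2·30 = 126
  a_8 = 3·126 + -2·62 = 254

3,-2 ; 254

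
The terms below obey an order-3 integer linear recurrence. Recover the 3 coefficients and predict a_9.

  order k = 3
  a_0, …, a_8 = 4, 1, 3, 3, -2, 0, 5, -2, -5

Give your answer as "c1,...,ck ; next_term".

0,-1,1 ; 7

  a_3 = 0·3 + -1·1 + 1·4 = 3
  a_4 = 0·3 + -1·3 + 1·1 = -2
  a_5 = 0·-2 + -1·3 + 1·3 = 0
  a_6 = 0·0 + -1·-2 + 1·3 = 5
  a_7 = 0·5 + -1·0 + 1·-2 = -2
  a_8 = 0·-2 + -1·5 + 1·0 = -5
  a_9 = 0·-5 + -1·-2 + 1·5 = 7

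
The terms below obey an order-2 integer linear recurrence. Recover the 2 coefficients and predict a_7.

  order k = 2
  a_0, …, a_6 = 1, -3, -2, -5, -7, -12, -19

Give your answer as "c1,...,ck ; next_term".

  a_2 = 1·-3 + 1·1 = -2
  a_3 = 1·-2 + 1·-3 = -5
  a_4 = 1·-5 + 1·-2 = -7
  a_5 = 1·-7 + 1·-5 = -12
  a_6 = 1·-12 + 1·-7 = -19
  a_7 = 1·-19 + 1·-12 = -31

1,1 ; -31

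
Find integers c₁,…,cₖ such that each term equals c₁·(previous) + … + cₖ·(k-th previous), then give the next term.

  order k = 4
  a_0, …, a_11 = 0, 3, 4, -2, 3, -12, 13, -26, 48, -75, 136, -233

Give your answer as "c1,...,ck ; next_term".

-1,1,-1,-1 ; 396

  a_4 = -1·-2 + 1·4 + -1·3 + -1·0 = 3
  a_5 = -1·3 + 1·-2 + -1·4 + -1·3 = -12
  a_6 = -1·-12 + 1·3 + -1·-2 + -1·4 = 13
  a_7 = -1·13 + 1·-12 + -1·3 + -1·-2 = -26
  a_8 = -1·-26 + 1·13 + -1·-12 + -1·3 = 48
  a_9 = -1·48 + 1·-26 + -1·13 + -1·-12 = -75
  a_10 = -1·-75 + 1·48 + -1·-26 + -1·13 = 136
  a_11 = -1·136 + 1·-75 + -1·48 + -1·-26 = -233
  a_12 = -1·-233 + 1·136 + -1·-75 + -1·48 = 396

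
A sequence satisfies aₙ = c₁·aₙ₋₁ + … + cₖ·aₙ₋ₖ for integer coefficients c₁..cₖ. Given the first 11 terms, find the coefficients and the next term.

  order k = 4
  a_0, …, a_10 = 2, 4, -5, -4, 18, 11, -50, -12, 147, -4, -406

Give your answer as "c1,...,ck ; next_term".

  a_4 = 0·-4 + -2·-5 + 1·4 + 2·2 = 18
  a_5 = 0·18 + -2·-4 + 1·-5 + 2·4 = 11
  a_6 = 0·11 + -2·18 + 1·-4 + 2·-5 = -50
  a_7 = 0·-50 + -2·11 + 1·18 + 2·-4 = -12
  a_8 = 0·-12 + -2·-50 + 1·11 + 2·18 = 147
  a_9 = 0·147 + -2·-12 + 1·-50 + 2·11 = -4
  a_10 = 0·-4 + -2·147 + 1·-12 + 2·-50 = -406
  a_11 = 0·-406 + -2·-4 + 1·147 + 2·-12 = 131

0,-2,1,2 ; 131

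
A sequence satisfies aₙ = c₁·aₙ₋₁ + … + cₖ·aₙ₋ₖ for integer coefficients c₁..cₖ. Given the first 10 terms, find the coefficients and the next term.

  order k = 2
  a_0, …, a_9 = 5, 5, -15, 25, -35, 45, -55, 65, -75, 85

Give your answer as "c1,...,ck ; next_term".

-2,-1 ; -95

  a_2 = -2·5 + -1·5 = -15
  a_3 = -2·-15 + -1·5 = 25
  a_4 = -2·25 + -1·-15 = -35
  a_5 = -2·-35 + -1·25 = 45
  a_6 = -2·45 + -1·-35 = -55
  a_7 = -2·-55 + -1·45 = 65
  a_8 = -2·65 + -1·-55 = -75
  a_9 = -2·-75 + -1·65 = 85
  a_10 = -2·85 + -1·-75 = -95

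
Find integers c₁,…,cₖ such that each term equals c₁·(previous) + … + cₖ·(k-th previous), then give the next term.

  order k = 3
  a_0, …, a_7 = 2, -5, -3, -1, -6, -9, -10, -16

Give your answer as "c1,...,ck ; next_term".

1,0,1 ; -25

  a_3 = 1·-3 + 0·-5 + 1·2 = -1
  a_4 = 1·-1 + 0·-3 + 1·-5 = -6
  a_5 = 1·-6 + 0·-1 + 1·-3 = -9
  a_6 = 1·-9 + 0·-6 + 1·-1 = -10
  a_7 = 1·-10 + 0·-9 + 1·-6 = -16
  a_8 = 1·-16 + 0·-10 + 1·-9 = -25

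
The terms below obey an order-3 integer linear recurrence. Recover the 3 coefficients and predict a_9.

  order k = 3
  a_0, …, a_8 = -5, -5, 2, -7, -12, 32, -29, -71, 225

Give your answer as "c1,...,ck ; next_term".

  a_3 = -1·2 + -2·-5 + 3·-5 = -7
  a_4 = -1·-7 + -2·2 + 3·-5 = -12
  a_5 = -1·-12 + -2·-7 + 3·2 = 32
  a_6 = -1·32 + -2·-12 + 3·-7 = -29
  a_7 = -1·-29 + -2·32 + 3·-12 = -71
  a_8 = -1·-71 + -2·-29 + 3·32 = 225
  a_9 = -1·225 + -2·-71 + 3·-29 = -170

-1,-2,3 ; -170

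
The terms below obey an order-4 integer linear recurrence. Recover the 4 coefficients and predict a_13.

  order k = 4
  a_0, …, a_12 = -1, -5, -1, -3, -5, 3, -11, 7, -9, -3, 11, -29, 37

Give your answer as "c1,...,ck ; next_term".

  a_4 = 0·-3 + 2·-1 + 1·-5 + -2·-1 = -5
  a_5 = 0·-5 + 2·-3 + 1·-1 + -2·-5 = 3
  a_6 = 0·3 + 2·-5 + 1·-3 + -2·-1 = -11
  a_7 = 0·-11 + 2·3 + 1·-5 + -2·-3 = 7
  a_8 = 0·7 + 2·-11 + 1·3 + -2·-5 = -9
  a_9 = 0·-9 + 2·7 + 1·-11 + -2·3 = -3
  a_10 = 0·-3 + 2·-9 + 1·7 + -2·-11 = 11
  a_11 = 0·11 + 2·-3 + 1·-9 + -2·7 = -29
  a_12 = 0·-29 + 2·11 + 1·-3 + -2·-9 = 37
  a_13 = 0·37 + 2·-29 + 1·11 + -2·-3 = -41

0,2,1,-2 ; -41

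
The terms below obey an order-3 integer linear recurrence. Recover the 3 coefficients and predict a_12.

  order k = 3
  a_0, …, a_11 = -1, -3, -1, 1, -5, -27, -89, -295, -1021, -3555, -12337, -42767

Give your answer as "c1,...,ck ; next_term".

4,-3,4 ; -148277

  a_3 = 4·-1 + -3·-3 + 4·-1 = 1
  a_4 = 4·1 + -3·-1 + 4·-3 = -5
  a_5 = 4·-5 + -3·1 + 4·-1 = -27
  a_6 = 4·-27 + -3·-5 + 4·1 = -89
  a_7 = 4·-89 + -3·-27 + 4·-5 = -295
  a_8 = 4·-295 + -3·-89 + 4·-27 = -1021
  a_9 = 4·-1021 + -3·-295 + 4·-89 = -3555
  a_10 = 4·-3555 + -3·-1021 + 4·-295 = -12337
  a_11 = 4·-12337 + -3·-3555 + 4·-1021 = -42767
  a_12 = 4·-42767 + -3·-12337 + 4·-3555 = -148277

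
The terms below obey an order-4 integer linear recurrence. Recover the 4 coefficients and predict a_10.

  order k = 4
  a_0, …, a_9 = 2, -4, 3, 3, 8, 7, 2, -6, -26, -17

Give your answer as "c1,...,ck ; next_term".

-1,3,-2,-3 ; -55

  a_4 = -1·3 + 3·3 + -2·-4 + -3·2 = 8
  a_5 = -1·8 + 3·3 + -2·3 + -3·-4 = 7
  a_6 = -1·7 + 3·8 + -2·3 + -3·3 = 2
  a_7 = -1·2 + 3·7 + -2·8 + -3·3 = -6
  a_8 = -1·-6 + 3·2 + -2·7 + -3·8 = -26
  a_9 = -1·-26 + 3·-6 + -2·2 + -3·7 = -17
  a_10 = -1·-17 + 3·-26 + -2·-6 + -3·2 = -55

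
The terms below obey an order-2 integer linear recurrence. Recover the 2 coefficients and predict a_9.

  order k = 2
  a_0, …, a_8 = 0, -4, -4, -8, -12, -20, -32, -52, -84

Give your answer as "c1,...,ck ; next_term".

  a_2 = 1·-4 + 1·0 = -4
  a_3 = 1·-4 + 1·-4 = -8
  a_4 = 1·-8 + 1·-4 = -12
  a_5 = 1·-12 + 1·-8 = -20
  a_6 = 1·-20 + 1·-12 = -32
  a_7 = 1·-32 + 1·-20 = -52
  a_8 = 1·-52 + 1·-32 = -84
  a_9 = 1·-84 + 1·-52 = -136

1,1 ; -136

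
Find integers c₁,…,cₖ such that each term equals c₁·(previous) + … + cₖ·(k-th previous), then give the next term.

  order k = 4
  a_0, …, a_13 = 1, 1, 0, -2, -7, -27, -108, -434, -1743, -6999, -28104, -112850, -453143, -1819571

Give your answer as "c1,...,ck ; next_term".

4,0,0,1 ; -7306388

  a_4 = 4·-2 + 0·0 + 0·1 + 1·1 = -7
  a_5 = 4·-7 + 0·-2 + 0·0 + 1·1 = -27
  a_6 = 4·-27 + 0·-7 + 0·-2 + 1·0 = -108
  a_7 = 4·-108 + 0·-27 + 0·-7 + 1·-2 = -434
  a_8 = 4·-434 + 0·-108 + 0·-27 + 1·-7 = -1743
  a_9 = 4·-1743 + 0·-434 + 0·-108 + 1·-27 = -6999
  a_10 = 4·-6999 + 0·-1743 + 0·-434 + 1·-108 = -28104
  a_11 = 4·-28104 + 0·-6999 + 0·-1743 + 1·-434 = -112850
  a_12 = 4·-112850 + 0·-28104 + 0·-6999 + 1·-1743 = -453143
  a_13 = 4·-453143 + 0·-112850 + 0·-28104 + 1·-6999 = -1819571
  a_14 = 4·-1819571 + 0·-453143 + 0·-112850 + 1·-28104 = -7306388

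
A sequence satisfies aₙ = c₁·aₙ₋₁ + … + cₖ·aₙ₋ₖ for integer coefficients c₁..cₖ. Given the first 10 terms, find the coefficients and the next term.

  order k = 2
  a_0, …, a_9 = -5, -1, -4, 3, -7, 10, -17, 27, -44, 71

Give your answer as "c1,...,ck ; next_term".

  a_2 = -1·-1 + 1·-5 = -4
  a_3 = -1·-4 + 1·-1 = 3
  a_4 = -1·3 + 1·-4 = -7
  a_5 = -1·-7 + 1·3 = 10
  a_6 = -1·10 + 1·-7 = -17
  a_7 = -1·-17 + 1·10 = 27
  a_8 = -1·27 + 1·-17 = -44
  a_9 = -1·-44 + 1·27 = 71
  a_10 = -1·71 + 1·-44 = -115

-1,1 ; -115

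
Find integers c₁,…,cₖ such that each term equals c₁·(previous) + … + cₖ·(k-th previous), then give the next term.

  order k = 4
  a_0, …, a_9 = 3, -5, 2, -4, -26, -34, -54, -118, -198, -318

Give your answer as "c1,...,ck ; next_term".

2,-1,2,-2 ; -566

  a_4 = 2·-4 + -1·2 + 2·-5 + -2·3 = -26
  a_5 = 2·-26 + -1·-4 + 2·2 + -2·-5 = -34
  a_6 = 2·-34 + -1·-26 + 2·-4 + -2·2 = -54
  a_7 = 2·-54 + -1·-34 + 2·-26 + -2·-4 = -118
  a_8 = 2·-118 + -1·-54 + 2·-34 + -2·-26 = -198
  a_9 = 2·-198 + -1·-118 + 2·-54 + -2·-34 = -318
  a_10 = 2·-318 + -1·-198 + 2·-118 + -2·-54 = -566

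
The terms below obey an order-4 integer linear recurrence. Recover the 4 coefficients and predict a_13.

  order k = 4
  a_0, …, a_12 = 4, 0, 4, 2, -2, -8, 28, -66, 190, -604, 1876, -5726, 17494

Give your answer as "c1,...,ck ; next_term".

  a_4 = -3·2 + -1·4 + -3·0 + 2·4 = -2
  a_5 = -3·-2 + -1·2 + -3·4 + 2·0 = -8
  a_6 = -3·-8 + -1·-2 + -3·2 + 2·4 = 28
  a_7 = -3·28 + -1·-8 + -3·-2 + 2·2 = -66
  a_8 = -3·-66 + -1·28 + -3·-8 + 2·-2 = 190
  a_9 = -3·190 + -1·-66 + -3·28 + 2·-8 = -604
  a_10 = -3·-604 + -1·190 + -3·-66 + 2·28 = 1876
  a_11 = -3·1876 + -1·-604 + -3·190 + 2·-66 = -5726
  a_12 = -3·-5726 + -1·1876 + -3·-604 + 2·190 = 17494
  a_13 = -3·17494 + -1·-5726 + -3·1876 + 2·-604 = -53592

-3,-1,-3,2 ; -53592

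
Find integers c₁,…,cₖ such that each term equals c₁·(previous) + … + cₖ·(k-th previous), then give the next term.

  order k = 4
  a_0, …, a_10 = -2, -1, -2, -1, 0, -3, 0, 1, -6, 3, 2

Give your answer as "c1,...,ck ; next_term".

  a_4 = 0·-1 + 0·-2 + 2·-1 + -1·-2 = 0
  a_5 = 0·0 + 0·-1 + 2·-2 + -1·-1 = -3
  a_6 = 0·-3 + 0·0 + 2·-1 + -1·-2 = 0
  a_7 = 0·0 + 0·-3 + 2·0 + -1·-1 = 1
  a_8 = 0·1 + 0·0 + 2·-3 + -1·0 = -6
  a_9 = 0·-6 + 0·1 + 2·0 + -1·-3 = 3
  a_10 = 0·3 + 0·-6 + 2·1 + -1·0 = 2
  a_11 = 0·2 + 0·3 + 2·-6 + -1·1 = -13

0,0,2,-1 ; -13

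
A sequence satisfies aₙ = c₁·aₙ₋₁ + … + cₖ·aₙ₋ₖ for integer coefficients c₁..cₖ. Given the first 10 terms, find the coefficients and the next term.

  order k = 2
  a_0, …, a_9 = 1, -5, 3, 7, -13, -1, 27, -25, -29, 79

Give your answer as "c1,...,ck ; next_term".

-1,-2 ; -21

  a_2 = -1·-5 + -2·1 = 3
  a_3 = -1·3 + -2·-5 = 7
  a_4 = -1·7 + -2·3 = -13
  a_5 = -1·-13 + -2·7 = -1
  a_6 = -1·-1 + -2·-13 = 27
  a_7 = -1·27 + -2·-1 = -25
  a_8 = -1·-25 + -2·27 = -29
  a_9 = -1·-29 + -2·-25 = 79
  a_10 = -1·79 + -2·-29 = -21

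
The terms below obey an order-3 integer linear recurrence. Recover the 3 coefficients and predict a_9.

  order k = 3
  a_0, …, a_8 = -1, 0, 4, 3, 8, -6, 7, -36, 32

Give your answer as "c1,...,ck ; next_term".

  a_3 = 0·4 + 2·0 + -3·-1 = 3
  a_4 = 0·3 + 2·4 + -3·0 = 8
  a_5 = 0·8 + 2·3 + -3·4 = -6
  a_6 = 0·-6 + 2·8 + -3·3 = 7
  a_7 = 0·7 + 2·-6 + -3·8 = -36
  a_8 = 0·-36 + 2·7 + -3·-6 = 32
  a_9 = 0·32 + 2·-36 + -3·7 = -93

0,2,-3 ; -93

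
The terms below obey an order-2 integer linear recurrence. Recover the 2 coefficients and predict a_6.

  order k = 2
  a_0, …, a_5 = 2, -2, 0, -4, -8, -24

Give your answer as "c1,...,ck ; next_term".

  a_2 = 2·-2 + 2·2 = 0
  a_3 = 2·0 + 2·-2 = -4
  a_4 = 2·-4 + 2·0 = -8
  a_5 = 2·-8 + 2·-4 = -24
  a_6 = 2·-24 + 2·-8 = -64

2,2 ; -64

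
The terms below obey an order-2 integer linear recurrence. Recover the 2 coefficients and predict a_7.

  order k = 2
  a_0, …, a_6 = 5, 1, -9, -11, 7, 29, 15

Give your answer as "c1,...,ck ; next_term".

  a_2 = 1·1 + -2·5 = -9
  a_3 = 1·-9 + -2·1 = -11
  a_4 = 1·-11 + -2·-9 = 7
  a_5 = 1·7 + -2·-11 = 29
  a_6 = 1·29 + -2·7 = 15
  a_7 = 1·15 + -2·29 = -43

1,-2 ; -43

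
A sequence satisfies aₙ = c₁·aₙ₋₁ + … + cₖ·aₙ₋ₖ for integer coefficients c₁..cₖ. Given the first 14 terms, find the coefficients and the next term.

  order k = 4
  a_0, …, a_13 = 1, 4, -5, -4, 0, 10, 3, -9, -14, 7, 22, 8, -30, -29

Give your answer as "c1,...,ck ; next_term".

  a_4 = -1·-4 + -1·-5 + -2·4 + -1·1 = 0
  a_5 = -1·0 + -1·-4 + -2·-5 + -1·4 = 10
  a_6 = -1·10 + -1·0 + -2·-4 + -1·-5 = 3
  a_7 = -1·3 + -1·10 + -2·0 + -1·-4 = -9
  a_8 = -1·-9 + -1·3 + -2·10 + -1·0 = -14
  a_9 = -1·-14 + -1·-9 + -2·3 + -1·10 = 7
  a_10 = -1·7 + -1·-14 + -2·-9 + -1·3 = 22
  a_11 = -1·22 + -1·7 + -2·-14 + -1·-9 = 8
  a_12 = -1·8 + -1·22 + -2·7 + -1·-14 = -30
  a_13 = -1·-30 + -1·8 + -2·22 + -1·7 = -29
  a_14 = -1·-29 + -1·-30 + -2·8 + -1·22 = 21

-1,-1,-2,-1 ; 21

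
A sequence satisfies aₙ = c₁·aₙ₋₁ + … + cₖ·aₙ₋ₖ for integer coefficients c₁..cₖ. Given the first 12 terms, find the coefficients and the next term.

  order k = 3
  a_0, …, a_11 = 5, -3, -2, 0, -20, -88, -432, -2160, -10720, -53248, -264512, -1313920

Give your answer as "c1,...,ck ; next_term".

4,4,4 ; -6526720

  a_3 = 4·-2 + 4·-3 + 4·5 = 0
  a_4 = 4·0 + 4·-2 + 4·-3 = -20
  a_5 = 4·-20 + 4·0 + 4·-2 = -88
  a_6 = 4·-88 + 4·-20 + 4·0 = -432
  a_7 = 4·-432 + 4·-88 + 4·-20 = -2160
  a_8 = 4·-2160 + 4·-432 + 4·-88 = -10720
  a_9 = 4·-10720 + 4·-2160 + 4·-432 = -53248
  a_10 = 4·-53248 + 4·-10720 + 4·-2160 = -264512
  a_11 = 4·-264512 + 4·-53248 + 4·-10720 = -1313920
  a_12 = 4·-1313920 + 4·-264512 + 4·-53248 = -6526720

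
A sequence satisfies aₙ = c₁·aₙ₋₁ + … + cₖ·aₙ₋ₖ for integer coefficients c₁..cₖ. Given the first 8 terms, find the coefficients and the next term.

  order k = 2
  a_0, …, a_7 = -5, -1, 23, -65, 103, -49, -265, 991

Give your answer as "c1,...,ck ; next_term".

-3,-4 ; -1913

  a_2 = -3·-1 + -4·-5 = 23
  a_3 = -3·23 + -4·-1 = -65
  a_4 = -3·-65 + -4·23 = 103
  a_5 = -3·103 + -4·-65 = -49
  a_6 = -3·-49 + -4·103 = -265
  a_7 = -3·-265 + -4·-49 = 991
  a_8 = -3·991 + -4·-265 = -1913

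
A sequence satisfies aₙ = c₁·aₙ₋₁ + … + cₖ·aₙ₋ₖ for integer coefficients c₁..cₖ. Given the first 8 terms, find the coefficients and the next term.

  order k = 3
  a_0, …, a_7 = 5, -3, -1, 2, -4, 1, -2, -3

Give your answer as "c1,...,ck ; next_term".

  a_3 = 0·-1 + 1·-3 + 1·5 = 2
  a_4 = 0·2 + 1·-1 + 1·-3 = -4
  a_5 = 0·-4 + 1·2 + 1·-1 = 1
  a_6 = 0·1 + 1·-4 + 1·2 = -2
  a_7 = 0·-2 + 1·1 + 1·-4 = -3
  a_8 = 0·-3 + 1·-2 + 1·1 = -1

0,1,1 ; -1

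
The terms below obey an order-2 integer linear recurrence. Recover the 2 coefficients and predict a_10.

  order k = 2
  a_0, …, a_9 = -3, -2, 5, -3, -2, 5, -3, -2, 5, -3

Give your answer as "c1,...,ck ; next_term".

  a_2 = -1·-2 + -1·-3 = 5
  a_3 = -1·5 + -1·-2 = -3
  a_4 = -1·-3 + -1·5 = -2
  a_5 = -1·-2 + -1·-3 = 5
  a_6 = -1·5 + -1·-2 = -3
  a_7 = -1·-3 + -1·5 = -2
  a_8 = -1·-2 + -1·-3 = 5
  a_9 = -1·5 + -1·-2 = -3
  a_10 = -1·-3 + -1·5 = -2

-1,-1 ; -2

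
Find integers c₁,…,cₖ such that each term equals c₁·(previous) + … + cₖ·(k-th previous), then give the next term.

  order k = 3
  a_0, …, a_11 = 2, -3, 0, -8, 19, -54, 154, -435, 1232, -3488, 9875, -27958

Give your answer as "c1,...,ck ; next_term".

  a_3 = -2·0 + 2·-3 + -1·2 = -8
  a_4 = -2·-8 + 2·0 + -1·-3 = 19
  a_5 = -2·19 + 2·-8 + -1·0 = -54
  a_6 = -2·-54 + 2·19 + -1·-8 = 154
  a_7 = -2·154 + 2·-54 + -1·19 = -435
  a_8 = -2·-435 + 2·154 + -1·-54 = 1232
  a_9 = -2·1232 + 2·-435 + -1·154 = -3488
  a_10 = -2·-3488 + 2·1232 + -1·-435 = 9875
  a_11 = -2·9875 + 2·-3488 + -1·1232 = -27958
  a_12 = -2·-27958 + 2·9875 + -1·-3488 = 79154

-2,2,-1 ; 79154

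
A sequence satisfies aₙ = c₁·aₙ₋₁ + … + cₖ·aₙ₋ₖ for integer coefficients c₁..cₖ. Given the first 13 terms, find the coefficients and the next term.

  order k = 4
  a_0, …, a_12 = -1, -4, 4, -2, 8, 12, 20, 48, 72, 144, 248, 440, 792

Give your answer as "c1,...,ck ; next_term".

1,2,0,-2 ; 1384

  a_4 = 1·-2 + 2·4 + 0·-4 + -2·-1 = 8
  a_5 = 1·8 + 2·-2 + 0·4 + -2·-4 = 12
  a_6 = 1·12 + 2·8 + 0·-2 + -2·4 = 20
  a_7 = 1·20 + 2·12 + 0·8 + -2·-2 = 48
  a_8 = 1·48 + 2·20 + 0·12 + -2·8 = 72
  a_9 = 1·72 + 2·48 + 0·20 + -2·12 = 144
  a_10 = 1·144 + 2·72 + 0·48 + -2·20 = 248
  a_11 = 1·248 + 2·144 + 0·72 + -2·48 = 440
  a_12 = 1·440 + 2·248 + 0·144 + -2·72 = 792
  a_13 = 1·792 + 2·440 + 0·248 + -2·144 = 1384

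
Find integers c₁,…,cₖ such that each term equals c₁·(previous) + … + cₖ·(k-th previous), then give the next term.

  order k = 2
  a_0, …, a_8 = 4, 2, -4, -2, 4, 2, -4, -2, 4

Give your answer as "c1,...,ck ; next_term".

  a_2 = 0·2 + -1·4 = -4
  a_3 = 0·-4 + -1·2 = -2
  a_4 = 0·-2 + -1·-4 = 4
  a_5 = 0·4 + -1·-2 = 2
  a_6 = 0·2 + -1·4 = -4
  a_7 = 0·-4 + -1·2 = -2
  a_8 = 0·-2 + -1·-4 = 4
  a_9 = 0·4 + -1·-2 = 2

0,-1 ; 2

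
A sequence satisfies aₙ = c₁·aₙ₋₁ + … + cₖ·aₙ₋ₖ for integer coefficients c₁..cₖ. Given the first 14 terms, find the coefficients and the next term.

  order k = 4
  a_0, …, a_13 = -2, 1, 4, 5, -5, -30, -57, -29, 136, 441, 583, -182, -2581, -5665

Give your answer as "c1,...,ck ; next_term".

  a_4 = 2·5 + -2·4 + -3·1 + 2·-2 = -5
  a_5 = 2·-5 + -2·5 + -3·4 + 2·1 = -30
  a_6 = 2·-30 + -2·-5 + -3·5 + 2·4 = -57
  a_7 = 2·-57 + -2·-30 + -3·-5 + 2·5 = -29
  a_8 = 2·-29 + -2·-57 + -3·-30 + 2·-5 = 136
  a_9 = 2·136 + -2·-29 + -3·-57 + 2·-30 = 441
  a_10 = 2·441 + -2·136 + -3·-29 + 2·-57 = 583
  a_11 = 2·583 + -2·441 + -3·136 + 2·-29 = -182
  a_12 = 2·-182 + -2·583 + -3·441 + 2·136 = -2581
  a_13 = 2·-2581 + -2·-182 + -3·583 + 2·441 = -5665
  a_14 = 2·-5665 + -2·-2581 + -3·-182 + 2·583 = -4456

2,-2,-3,2 ; -4456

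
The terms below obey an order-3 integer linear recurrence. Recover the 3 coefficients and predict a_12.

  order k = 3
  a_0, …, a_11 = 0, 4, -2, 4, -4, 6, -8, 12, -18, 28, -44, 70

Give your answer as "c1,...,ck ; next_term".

-2,0,1 ; -112

  a_3 = -2·-2 + 0·4 + 1·0 = 4
  a_4 = -2·4 + 0·-2 + 1·4 = -4
  a_5 = -2·-4 + 0·4 + 1·-2 = 6
  a_6 = -2·6 + 0·-4 + 1·4 = -8
  a_7 = -2·-8 + 0·6 + 1·-4 = 12
  a_8 = -2·12 + 0·-8 + 1·6 = -18
  a_9 = -2·-18 + 0·12 + 1·-8 = 28
  a_10 = -2·28 + 0·-18 + 1·12 = -44
  a_11 = -2·-44 + 0·28 + 1·-18 = 70
  a_12 = -2·70 + 0·-44 + 1·28 = -112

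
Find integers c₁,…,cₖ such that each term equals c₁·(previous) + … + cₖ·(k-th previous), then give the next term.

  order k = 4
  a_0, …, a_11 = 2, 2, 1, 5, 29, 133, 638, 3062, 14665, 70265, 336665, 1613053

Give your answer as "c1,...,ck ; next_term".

  a_4 = 4·5 + 3·1 + 4·2 + -1·2 = 29
  a_5 = 4·29 + 3·5 + 4·1 + -1·2 = 133
  a_6 = 4·133 + 3·29 + 4·5 + -1·1 = 638
  a_7 = 4·638 + 3·133 + 4·29 + -1·5 = 3062
  a_8 = 4·3062 + 3·638 + 4·133 + -1·29 = 14665
  a_9 = 4·14665 + 3·3062 + 4·638 + -1·133 = 70265
  a_10 = 4·70265 + 3·14665 + 4·3062 + -1·638 = 336665
  a_11 = 4·336665 + 3·70265 + 4·14665 + -1·3062 = 1613053
  a_12 = 4·1613053 + 3·336665 + 4·70265 + -1·14665 = 7728602

4,3,4,-1 ; 7728602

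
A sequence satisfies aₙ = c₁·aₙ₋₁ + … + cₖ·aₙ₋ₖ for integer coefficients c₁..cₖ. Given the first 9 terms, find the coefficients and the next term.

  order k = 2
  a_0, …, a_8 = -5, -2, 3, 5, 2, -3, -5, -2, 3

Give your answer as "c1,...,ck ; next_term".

  a_2 = 1·-2 + -1·-5 = 3
  a_3 = 1·3 + -1·-2 = 5
  a_4 = 1·5 + -1·3 = 2
  a_5 = 1·2 + -1·5 = -3
  a_6 = 1·-3 + -1·2 = -5
  a_7 = 1·-5 + -1·-3 = -2
  a_8 = 1·-2 + -1·-5 = 3
  a_9 = 1·3 + -1·-2 = 5

1,-1 ; 5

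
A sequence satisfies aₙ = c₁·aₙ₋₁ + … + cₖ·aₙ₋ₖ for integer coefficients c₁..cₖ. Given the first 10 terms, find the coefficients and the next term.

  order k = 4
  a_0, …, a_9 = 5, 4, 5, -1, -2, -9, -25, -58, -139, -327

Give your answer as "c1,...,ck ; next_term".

  a_4 = 2·-1 + 1·5 + 0·4 + -1·5 = -2
  a_5 = 2·-2 + 1·-1 + 0·5 + -1·4 = -9
  a_6 = 2·-9 + 1·-2 + 0·-1 + -1·5 = -25
  a_7 = 2·-25 + 1·-9 + 0·-2 + -1·-1 = -58
  a_8 = 2·-58 + 1·-25 + 0·-9 + -1·-2 = -139
  a_9 = 2·-139 + 1·-58 + 0·-25 + -1·-9 = -327
  a_10 = 2·-327 + 1·-139 + 0·-58 + -1·-25 = -768

2,1,0,-1 ; -768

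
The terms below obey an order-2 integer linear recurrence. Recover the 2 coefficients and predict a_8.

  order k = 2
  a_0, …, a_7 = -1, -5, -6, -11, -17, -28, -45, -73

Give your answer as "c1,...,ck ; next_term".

1,1 ; -118

  a_2 = 1·-5 + 1·-1 = -6
  a_3 = 1·-6 + 1·-5 = -11
  a_4 = 1·-11 + 1·-6 = -17
  a_5 = 1·-17 + 1·-11 = -28
  a_6 = 1·-28 + 1·-17 = -45
  a_7 = 1·-45 + 1·-28 = -73
  a_8 = 1·-73 + 1·-45 = -118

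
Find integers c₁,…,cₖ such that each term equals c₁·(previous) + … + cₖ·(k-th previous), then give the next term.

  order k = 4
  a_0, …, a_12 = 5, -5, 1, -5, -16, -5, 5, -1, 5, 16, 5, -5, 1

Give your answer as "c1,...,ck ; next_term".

  a_4 = 1·-5 + -1·1 + 1·-5 + -1·5 = -16
  a_5 = 1·-16 + -1·-5 + 1·1 + -1·-5 = -5
  a_6 = 1·-5 + -1·-16 + 1·-5 + -1·1 = 5
  a_7 = 1·5 + -1·-5 + 1·-16 + -1·-5 = -1
  a_8 = 1·-1 + -1·5 + 1·-5 + -1·-16 = 5
  a_9 = 1·5 + -1·-1 + 1·5 + -1·-5 = 16
  a_10 = 1·16 + -1·5 + 1·-1 + -1·5 = 5
  a_11 = 1·5 + -1·16 + 1·5 + -1·-1 = -5
  a_12 = 1·-5 + -1·5 + 1·16 + -1·5 = 1
  a_13 = 1·1 + -1·-5 + 1·5 + -1·16 = -5

1,-1,1,-1 ; -5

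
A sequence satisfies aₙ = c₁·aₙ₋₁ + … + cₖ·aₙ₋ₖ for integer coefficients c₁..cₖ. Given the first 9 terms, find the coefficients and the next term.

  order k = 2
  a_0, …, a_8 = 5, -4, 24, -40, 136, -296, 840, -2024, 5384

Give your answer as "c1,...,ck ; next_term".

-1,4 ; -13480

  a_2 = -1·-4 + 4·5 = 24
  a_3 = -1·24 + 4·-4 = -40
  a_4 = -1·-40 + 4·24 = 136
  a_5 = -1·136 + 4·-40 = -296
  a_6 = -1·-296 + 4·136 = 840
  a_7 = -1·840 + 4·-296 = -2024
  a_8 = -1·-2024 + 4·840 = 5384
  a_9 = -1·5384 + 4·-2024 = -13480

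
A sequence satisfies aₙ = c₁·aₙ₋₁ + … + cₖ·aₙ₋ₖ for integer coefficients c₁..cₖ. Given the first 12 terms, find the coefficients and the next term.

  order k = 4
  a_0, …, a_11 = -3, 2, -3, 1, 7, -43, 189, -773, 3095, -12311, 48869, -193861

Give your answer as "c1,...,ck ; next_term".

  a_4 = -4·1 + 1·-3 + 4·2 + -2·-3 = 7
  a_5 = -4·7 + 1·1 + 4·-3 + -2·2 = -43
  a_6 = -4·-43 + 1·7 + 4·1 + -2·-3 = 189
  a_7 = -4·189 + 1·-43 + 4·7 + -2·1 = -773
  a_8 = -4·-773 + 1·189 + 4·-43 + -2·7 = 3095
  a_9 = -4·3095 + 1·-773 + 4·189 + -2·-43 = -12311
  a_10 = -4·-12311 + 1·3095 + 4·-773 + -2·189 = 48869
  a_11 = -4·48869 + 1·-12311 + 4·3095 + -2·-773 = -193861
  a_12 = -4·-193861 + 1·48869 + 4·-12311 + -2·3095 = 768879

-4,1,4,-2 ; 768879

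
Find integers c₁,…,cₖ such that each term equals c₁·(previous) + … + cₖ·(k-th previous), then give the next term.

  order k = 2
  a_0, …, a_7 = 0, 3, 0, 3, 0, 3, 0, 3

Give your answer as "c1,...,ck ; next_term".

  a_2 = 0·3 + 1·0 = 0
  a_3 = 0·0 + 1·3 = 3
  a_4 = 0·3 + 1·0 = 0
  a_5 = 0·0 + 1·3 = 3
  a_6 = 0·3 + 1·0 = 0
  a_7 = 0·0 + 1·3 = 3
  a_8 = 0·3 + 1·0 = 0

0,1 ; 0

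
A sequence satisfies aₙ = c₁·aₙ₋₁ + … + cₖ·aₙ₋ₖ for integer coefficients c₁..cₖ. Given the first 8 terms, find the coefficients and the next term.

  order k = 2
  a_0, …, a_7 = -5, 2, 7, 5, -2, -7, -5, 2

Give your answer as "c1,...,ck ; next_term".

1,-1 ; 7

  a_2 = 1·2 + -1·-5 = 7
  a_3 = 1·7 + -1·2 = 5
  a_4 = 1·5 + -1·7 = -2
  a_5 = 1·-2 + -1·5 = -7
  a_6 = 1·-7 + -1·-2 = -5
  a_7 = 1·-5 + -1·-7 = 2
  a_8 = 1·2 + -1·-5 = 7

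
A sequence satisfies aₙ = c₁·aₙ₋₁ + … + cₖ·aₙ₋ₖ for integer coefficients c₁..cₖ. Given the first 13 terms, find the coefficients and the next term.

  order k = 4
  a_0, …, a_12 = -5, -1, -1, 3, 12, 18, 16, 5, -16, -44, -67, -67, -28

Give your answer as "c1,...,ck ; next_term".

2,-2,1,-1 ; 55

  a_4 = 2·3 + -2·-1 + 1·-1 + -1·-5 = 12
  a_5 = 2·12 + -2·3 + 1·-1 + -1·-1 = 18
  a_6 = 2·18 + -2·12 + 1·3 + -1·-1 = 16
  a_7 = 2·16 + -2·18 + 1·12 + -1·3 = 5
  a_8 = 2·5 + -2·16 + 1·18 + -1·12 = -16
  a_9 = 2·-16 + -2·5 + 1·16 + -1·18 = -44
  a_10 = 2·-44 + -2·-16 + 1·5 + -1·16 = -67
  a_11 = 2·-67 + -2·-44 + 1·-16 + -1·5 = -67
  a_12 = 2·-67 + -2·-67 + 1·-44 + -1·-16 = -28
  a_13 = 2·-28 + -2·-67 + 1·-67 + -1·-44 = 55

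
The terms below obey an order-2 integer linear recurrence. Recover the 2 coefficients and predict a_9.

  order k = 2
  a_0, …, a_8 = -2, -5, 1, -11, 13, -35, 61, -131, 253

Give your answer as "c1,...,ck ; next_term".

-1,2 ; -515

  a_2 = -1·-5 + 2·-2 = 1
  a_3 = -1·1 + 2·-5 = -11
  a_4 = -1·-11 + 2·1 = 13
  a_5 = -1·13 + 2·-11 = -35
  a_6 = -1·-35 + 2·13 = 61
  a_7 = -1·61 + 2·-35 = -131
  a_8 = -1·-131 + 2·61 = 253
  a_9 = -1·253 + 2·-131 = -515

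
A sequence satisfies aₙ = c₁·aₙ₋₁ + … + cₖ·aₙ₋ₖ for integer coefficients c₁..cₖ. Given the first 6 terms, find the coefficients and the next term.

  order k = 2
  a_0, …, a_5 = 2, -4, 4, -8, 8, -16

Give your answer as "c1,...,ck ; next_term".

0,2 ; 16

  a_2 = 0·-4 + 2·2 = 4
  a_3 = 0·4 + 2·-4 = -8
  a_4 = 0·-8 + 2·4 = 8
  a_5 = 0·8 + 2·-8 = -16
  a_6 = 0·-16 + 2·8 = 16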